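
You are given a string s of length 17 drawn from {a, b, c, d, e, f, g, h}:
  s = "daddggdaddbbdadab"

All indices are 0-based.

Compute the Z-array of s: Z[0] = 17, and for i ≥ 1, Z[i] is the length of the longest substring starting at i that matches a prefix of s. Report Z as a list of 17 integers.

Z[0]=17
i=1: fresh scan; Z[1]=0
i=2: fresh scan; Z[2]=1 grow→box=[2,3)
i=3: fresh scan; Z[3]=1 grow→box=[3,4)
i=4: fresh scan; Z[4]=0
i=5: fresh scan; Z[5]=0
i=6: fresh scan; Z[6]=4 grow→box=[6,10)
i=7: min(r-i=3, Z[1]=0)=0; Z[7]=0
i=8: min(r-i=2, Z[2]=1)=1; Z[8]=1
i=9: min(r-i=1, Z[3]=1)=1; Z[9]=1
i=10: fresh scan; Z[10]=0
i=11: fresh scan; Z[11]=0
i=12: fresh scan; Z[12]=3 grow→box=[12,15)
i=13: min(r-i=2, Z[1]=0)=0; Z[13]=0
i=14: min(r-i=1, Z[2]=1)=1; Z[14]=2 grow→box=[14,16)
i=15: min(r-i=1, Z[1]=0)=0; Z[15]=0
i=16: fresh scan; Z[16]=0

[17, 0, 1, 1, 0, 0, 4, 0, 1, 1, 0, 0, 3, 0, 2, 0, 0]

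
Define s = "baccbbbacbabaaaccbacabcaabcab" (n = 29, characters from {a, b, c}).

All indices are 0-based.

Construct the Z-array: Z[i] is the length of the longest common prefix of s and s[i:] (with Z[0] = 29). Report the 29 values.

[29, 0, 0, 0, 1, 1, 3, 0, 0, 2, 0, 2, 0, 0, 0, 0, 0, 3, 0, 0, 0, 1, 0, 0, 0, 1, 0, 0, 1]

Z[0]=29
i=1: i≥r, start 0; Z[1]=0
i=2: i≥r, start 0; Z[2]=0
i=3: i≥r, start 0; Z[3]=0
i=4: i≥r, start 0; Z[4]=1 scan→box=[4,5)
i=5: i≥r, start 0; Z[5]=1 scan→box=[5,6)
i=6: i≥r, start 0; Z[6]=3 scan→box=[6,9)
i=7: min(r-i=2, Z[1]=0)=0; Z[7]=0
i=8: min(r-i=1, Z[2]=0)=0; Z[8]=0
i=9: i≥r, start 0; Z[9]=2 scan→box=[9,11)
i=10: min(r-i=1, Z[1]=0)=0; Z[10]=0
i=11: i≥r, start 0; Z[11]=2 scan→box=[11,13)
i=12: min(r-i=1, Z[1]=0)=0; Z[12]=0
i=13: i≥r, start 0; Z[13]=0
i=14: i≥r, start 0; Z[14]=0
i=15: i≥r, start 0; Z[15]=0
i=16: i≥r, start 0; Z[16]=0
i=17: i≥r, start 0; Z[17]=3 scan→box=[17,20)
i=18: min(r-i=2, Z[1]=0)=0; Z[18]=0
i=19: min(r-i=1, Z[2]=0)=0; Z[19]=0
i=20: i≥r, start 0; Z[20]=0
i=21: i≥r, start 0; Z[21]=1 scan→box=[21,22)
i=22: i≥r, start 0; Z[22]=0
i=23: i≥r, start 0; Z[23]=0
i=24: i≥r, start 0; Z[24]=0
i=25: i≥r, start 0; Z[25]=1 scan→box=[25,26)
i=26: i≥r, start 0; Z[26]=0
i=27: i≥r, start 0; Z[27]=0
i=28: i≥r, start 0; Z[28]=1 scan→box=[28,29)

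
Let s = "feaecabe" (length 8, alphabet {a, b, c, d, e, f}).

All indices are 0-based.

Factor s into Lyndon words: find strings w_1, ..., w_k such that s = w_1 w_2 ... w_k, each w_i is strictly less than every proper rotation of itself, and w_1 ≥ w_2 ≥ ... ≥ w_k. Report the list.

emit factor 1: 'f' (i=0, period=1)
emit factor 2: 'e' (i=1, period=1)
emit factor 3: 'aec' (i=2, period=3)
emit factor 4: 'abe' (i=5, period=3)

["f", "e", "aec", "abe"]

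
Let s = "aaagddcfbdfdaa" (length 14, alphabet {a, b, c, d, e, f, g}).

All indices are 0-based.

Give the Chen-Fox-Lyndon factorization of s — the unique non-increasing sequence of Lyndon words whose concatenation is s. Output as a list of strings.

["aaagddcfbdfd", "a", "a"]

emit factor 1: 'aaagddcfbdfd' (i=0, period=12)
emit factor 2: 'a' (i=12, period=1)
emit factor 3: 'a' (i=13, period=1)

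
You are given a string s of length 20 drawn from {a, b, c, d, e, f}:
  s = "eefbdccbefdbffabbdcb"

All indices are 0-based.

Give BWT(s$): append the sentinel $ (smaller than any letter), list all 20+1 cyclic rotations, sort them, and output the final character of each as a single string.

rank  rotation               last
    0  $eefbdccbefdbffabbdcb  b
    1  abbdcb$eefbdccbefdbff  f
    2  b$eefbdccbefdbffabbdc  c
    3  bbdcb$eefbdccbefdbffa  a
    4  bdcb$eefbdccbefdbffab  b
    5  bdccbefdbffabbdcb$eef  f
    6  befdbffabbdcb$eefbdcc  c
    7  bffabbdcb$eefbdccbefd  d
    8  cb$eefbdccbefdbffabbd  d
    9  cbefdbffabbdcb$eefbdc  c
   10  ccbefdbffabbdcb$eefbd  d
   11  dbffabbdcb$eefbdccbef  f
   12  dcb$eefbdccbefdbffabb  b
   13  dccbefdbffabbdcb$eefb  b
   14  eefbdccbefdbffabbdcb$  $
   15  efbdccbefdbffabbdcb$e  e
   16  efdbffabbdcb$eefbdccb  b
   17  fabbdcb$eefbdccbefdbf  f
   18  fbdccbefdbffabbdcb$ee  e
   19  fdbffabbdcb$eefbdccbe  e
   20  ffabbdcb$eefbdccbefdb  b

bfcabfcddcdfbb$ebfeeb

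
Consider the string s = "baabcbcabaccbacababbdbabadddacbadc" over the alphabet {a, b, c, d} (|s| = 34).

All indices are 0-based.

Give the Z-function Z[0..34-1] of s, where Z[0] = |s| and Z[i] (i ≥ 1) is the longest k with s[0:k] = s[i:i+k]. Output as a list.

[34, 0, 0, 1, 0, 1, 0, 0, 2, 0, 0, 0, 2, 0, 0, 0, 2, 0, 1, 1, 0, 2, 0, 2, 0, 0, 0, 0, 0, 0, 2, 0, 0, 0]

Z[0]=34
i=1: i≥r, start 0; Z[1]=0
i=2: i≥r, start 0; Z[2]=0
i=3: i≥r, start 0; Z[3]=1 scan→box=[3,4)
i=4: i≥r, start 0; Z[4]=0
i=5: i≥r, start 0; Z[5]=1 scan→box=[5,6)
i=6: i≥r, start 0; Z[6]=0
i=7: i≥r, start 0; Z[7]=0
i=8: i≥r, start 0; Z[8]=2 scan→box=[8,10)
i=9: min(r-i=1, Z[1]=0)=0; Z[9]=0
i=10: i≥r, start 0; Z[10]=0
i=11: i≥r, start 0; Z[11]=0
i=12: i≥r, start 0; Z[12]=2 scan→box=[12,14)
i=13: min(r-i=1, Z[1]=0)=0; Z[13]=0
i=14: i≥r, start 0; Z[14]=0
i=15: i≥r, start 0; Z[15]=0
i=16: i≥r, start 0; Z[16]=2 scan→box=[16,18)
i=17: min(r-i=1, Z[1]=0)=0; Z[17]=0
i=18: i≥r, start 0; Z[18]=1 scan→box=[18,19)
i=19: i≥r, start 0; Z[19]=1 scan→box=[19,20)
i=20: i≥r, start 0; Z[20]=0
i=21: i≥r, start 0; Z[21]=2 scan→box=[21,23)
i=22: min(r-i=1, Z[1]=0)=0; Z[22]=0
i=23: i≥r, start 0; Z[23]=2 scan→box=[23,25)
i=24: min(r-i=1, Z[1]=0)=0; Z[24]=0
i=25: i≥r, start 0; Z[25]=0
i=26: i≥r, start 0; Z[26]=0
i=27: i≥r, start 0; Z[27]=0
i=28: i≥r, start 0; Z[28]=0
i=29: i≥r, start 0; Z[29]=0
i=30: i≥r, start 0; Z[30]=2 scan→box=[30,32)
i=31: min(r-i=1, Z[1]=0)=0; Z[31]=0
i=32: i≥r, start 0; Z[32]=0
i=33: i≥r, start 0; Z[33]=0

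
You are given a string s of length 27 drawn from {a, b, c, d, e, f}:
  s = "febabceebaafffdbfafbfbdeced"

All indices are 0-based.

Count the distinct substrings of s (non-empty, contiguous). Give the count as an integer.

sorted suffixes:
  #0 SA[0]=9  'aafffdbfafbfbdeced'
  #1 SA[1]=3  'abceebaafffdbfafbfbdeced'
  #2 SA[2]=17  'afbfbdeced'
  #3 SA[3]=10  'afffdbfafbfbdeced'
  #4 SA[4]=8  'baafffdbfafbfbdeced'
  #5 SA[5]=2  'babceebaafffdbfafbfbdeced'
  #6 SA[6]=4  'bceebaafffdbfafbfbdeced'
  #7 SA[7]=21  'bdeced'
  #8 SA[8]=15  'bfafbfbdeced'
  #9 SA[9]=19  'bfbdeced'
  #10 SA[10]=24  'ced'
  #11 SA[11]=5  'ceebaafffdbfafbfbdeced'
  #12 SA[12]=26  'd'
  #13 SA[13]=14  'dbfafbfbdeced'
  #14 SA[14]=22  'deced'
  #15 SA[15]=7  'ebaafffdbfafbfbdeced'
  #16 SA[16]=1  'ebabceebaafffdbfafbfbdeced'
  #17 SA[17]=23  'eced'
  #18 SA[18]=25  'ed'
  #19 SA[19]=6  'eebaafffdbfafbfbdeced'
  #20 SA[20]=16  'fafbfbdeced'
  #21 SA[21]=20  'fbdeced'
  #22 SA[22]=18  'fbfbdeced'
  #23 SA[23]=13  'fdbfafbfbdeced'
  #24 SA[24]=0  'febabceebaafffdbfafbfbdeced'
  #25 SA[25]=12  'ffdbfafbfbdeced'
  #26 SA[26]=11  'fffdbfafbfbdeced'

SA = [9, 3, 17, 10, 8, 2, 4, 21, 15, 19, 24, 5, 26, 14, 22, 7, 1, 23, 25, 6, 16, 20, 18, 13, 0, 12, 11]
[i] adj suffixes → lcp
  [1] 9/3 → 1 ('a')
  [2] 3/17 → 1 ('a')
  [3] 17/10 → 2 ('af')
  [4] 10/8 → 0 ('')
  [5] 8/2 → 2 ('ba')
  [6] 2/4 → 1 ('b')
  [7] 4/21 → 1 ('b')
  [8] 21/15 → 1 ('b')
  [9] 15/19 → 2 ('bf')
  [10] 19/24 → 0 ('')
  [11] 24/5 → 2 ('ce')
  [12] 5/26 → 0 ('')
  [13] 26/14 → 1 ('d')
  [14] 14/22 → 1 ('d')
  [15] 22/7 → 0 ('')
  [16] 7/1 → 3 ('eba')
  [17] 1/23 → 1 ('e')
  [18] 23/25 → 1 ('e')
  [19] 25/6 → 1 ('e')
  [20] 6/16 → 0 ('')
  [21] 16/20 → 1 ('f')
  [22] 20/18 → 2 ('fb')
  [23] 18/13 → 1 ('f')
  [24] 13/0 → 1 ('f')
  [25] 0/12 → 1 ('f')
  [26] 12/11 → 2 ('ff')

n(n+1)/2 = 27·28/2 = 378
Σ LCP = 0 + 1 + 1 + 2 + 0 + 2 + 1 + 1 + 1 + 2 + 0 + 2 + 0 + 1 + 1 + 0 + 3 + 1 + 1 + 1 + 0 + 1 + 2 + 1 + 1 + 1 + 2 = 29
distinct = 378 − 29 = 349

349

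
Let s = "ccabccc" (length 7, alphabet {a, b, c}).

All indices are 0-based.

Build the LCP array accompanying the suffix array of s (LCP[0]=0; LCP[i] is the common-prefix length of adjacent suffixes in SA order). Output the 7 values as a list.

[0, 0, 0, 1, 1, 2, 2]

rank | idx | suffix
   0 |   2 | abccc
   1 |   3 | bccc
   2 |   6 | c
   3 |   1 | cabccc
   4 |   5 | cc
   5 |   0 | ccabccc
   6 |   4 | ccc

SA = [2, 3, 6, 1, 5, 0, 4]
[i] adj suffixes → lcp
  [1] 2/3 → 0 ('')
  [2] 3/6 → 0 ('')
  [3] 6/1 → 1 ('c')
  [4] 1/5 → 1 ('c')
  [5] 5/0 → 2 ('cc')
  [6] 0/4 → 2 ('cc')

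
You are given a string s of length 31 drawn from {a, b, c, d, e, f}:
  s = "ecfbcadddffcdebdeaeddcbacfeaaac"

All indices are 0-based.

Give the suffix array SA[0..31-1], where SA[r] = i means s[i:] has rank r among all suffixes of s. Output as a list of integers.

sorted suffixes:
  #0 SA[0]=27  'aaac'
  #1 SA[1]=28  'aac'
  #2 SA[2]=29  'ac'
  #3 SA[3]=23  'acfeaaac'
  #4 SA[4]=5  'adddffcdebdeaeddcbacfeaaac'
  #5 SA[5]=17  'aeddcbacfeaaac'
  #6 SA[6]=22  'bacfeaaac'
  #7 SA[7]=3  'bcadddffcdebdeaeddcbacfeaaac'
  #8 SA[8]=14  'bdeaeddcbacfeaaac'
  #9 SA[9]=30  'c'
  #10 SA[10]=4  'cadddffcdebdeaeddcbacfeaaac'
  #11 SA[11]=21  'cbacfeaaac'
  #12 SA[12]=11  'cdebdeaeddcbacfeaaac'
  #13 SA[13]=1  'cfbcadddffcdebdeaeddcbacfeaaac'
  #14 SA[14]=24  'cfeaaac'
  #15 SA[15]=20  'dcbacfeaaac'
  #16 SA[16]=19  'ddcbacfeaaac'
  #17 SA[17]=6  'dddffcdebdeaeddcbacfeaaac'
  #18 SA[18]=7  'ddffcdebdeaeddcbacfeaaac'
  #19 SA[19]=15  'deaeddcbacfeaaac'
  #20 SA[20]=12  'debdeaeddcbacfeaaac'
  #21 SA[21]=8  'dffcdebdeaeddcbacfeaaac'
  #22 SA[22]=26  'eaaac'
  #23 SA[23]=16  'eaeddcbacfeaaac'
  #24 SA[24]=13  'ebdeaeddcbacfeaaac'
  #25 SA[25]=0  'ecfbcadddffcdebdeaeddcbacfeaaac'
  #26 SA[26]=18  'eddcbacfeaaac'
  #27 SA[27]=2  'fbcadddffcdebdeaeddcbacfeaaac'
  #28 SA[28]=10  'fcdebdeaeddcbacfeaaac'
  #29 SA[29]=25  'feaaac'
  #30 SA[30]=9  'ffcdebdeaeddcbacfeaaac'

[27, 28, 29, 23, 5, 17, 22, 3, 14, 30, 4, 21, 11, 1, 24, 20, 19, 6, 7, 15, 12, 8, 26, 16, 13, 0, 18, 2, 10, 25, 9]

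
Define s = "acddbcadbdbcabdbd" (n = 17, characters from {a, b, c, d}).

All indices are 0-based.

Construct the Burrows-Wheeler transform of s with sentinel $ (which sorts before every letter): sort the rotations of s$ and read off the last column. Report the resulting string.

rank  rotation            last
    0  $acddbcadbdbcabdbd  d
    1  abdbd$acddbcadbdbc  c
    2  acddbcadbdbcabdbd$  $
    3  adbdbcabdbd$acddbc  c
    4  bcabdbd$acddbcadbd  d
    5  bcadbdbcabdbd$acdd  d
    6  bd$acddbcadbdbcabd  d
    7  bdbcabdbd$acddbcad  d
    8  bdbd$acddbcadbdbca  a
    9  cabdbd$acddbcadbdb  b
   10  cadbdbcabdbd$acddb  b
   11  cddbcadbdbcabdbd$a  a
   12  d$acddbcadbdbcabdb  b
   13  dbcabdbd$acddbcadb  b
   14  dbcadbdbcabdbd$acd  d
   15  dbd$acddbcadbdbcab  b
   16  dbdbcabdbd$acddbca  a
   17  ddbcadbdbcabdbd$ac  c

dc$cddddabbabbdbac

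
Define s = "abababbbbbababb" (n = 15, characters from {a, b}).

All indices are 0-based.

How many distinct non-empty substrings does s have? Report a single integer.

80

rank→(start, suffix):
  0 → (0, 'abababbbbbababb')
  1 → (10, 'ababb')
  2 → (2, 'ababbbbbababb')
  3 → (12, 'abb')
  4 → (4, 'abbbbbababb')
  5 → (14, 'b')
  6 → (9, 'bababb')
  7 → (1, 'bababbbbbababb')
  8 → (11, 'babb')
  9 → (3, 'babbbbbababb')
  10 → (13, 'bb')
  11 → (8, 'bbababb')
  12 → (7, 'bbbababb')
  13 → (6, 'bbbbababb')
  14 → (5, 'bbbbbababb')

SA = [0, 10, 2, 12, 4, 14, 9, 1, 11, 3, 13, 8, 7, 6, 5]
rank  pair      lcp
   1  s[0:],s[10:]  4  'abab'
   2  s[10:],s[2:]  5  'ababb'
   3  s[2:],s[12:]  2  'ab'
   4  s[12:],s[4:]  3  'abb'
   5  s[4:],s[14:]  0  ''
   6  s[14:],s[9:]  1  'b'
   7  s[9:],s[1:]  6  'bababb'
   8  s[1:],s[11:]  3  'bab'
   9  s[11:],s[3:]  4  'babb'
  10  s[3:],s[13:]  1  'b'
  11  s[13:],s[8:]  2  'bb'
  12  s[8:],s[7:]  2  'bb'
  13  s[7:],s[6:]  3  'bbb'
  14  s[6:],s[5:]  4  'bbbb'

n(n+1)/2 = 15·16/2 = 120
Σ LCP = 0 + 4 + 5 + 2 + 3 + 0 + 1 + 6 + 3 + 4 + 1 + 2 + 2 + 3 + 4 = 40
distinct = 120 − 40 = 80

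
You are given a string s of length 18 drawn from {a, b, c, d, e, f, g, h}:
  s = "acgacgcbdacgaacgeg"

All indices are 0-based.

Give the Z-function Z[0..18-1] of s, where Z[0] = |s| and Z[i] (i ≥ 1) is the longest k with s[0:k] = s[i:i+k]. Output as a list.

[18, 0, 0, 3, 0, 0, 0, 0, 0, 4, 0, 0, 1, 3, 0, 0, 0, 0]

Z[0]=18
i=1: fresh scan; Z[1]=0
i=2: fresh scan; Z[2]=0
i=3: fresh scan; Z[3]=3 extend→box=[3,6)
i=4: min(r-i=2, Z[1]=0)=0; Z[4]=0
i=5: min(r-i=1, Z[2]=0)=0; Z[5]=0
i=6: fresh scan; Z[6]=0
i=7: fresh scan; Z[7]=0
i=8: fresh scan; Z[8]=0
i=9: fresh scan; Z[9]=4 extend→box=[9,13)
i=10: min(r-i=3, Z[1]=0)=0; Z[10]=0
i=11: min(r-i=2, Z[2]=0)=0; Z[11]=0
i=12: min(r-i=1, Z[3]=3)=1; Z[12]=1
i=13: fresh scan; Z[13]=3 extend→box=[13,16)
i=14: min(r-i=2, Z[1]=0)=0; Z[14]=0
i=15: min(r-i=1, Z[2]=0)=0; Z[15]=0
i=16: fresh scan; Z[16]=0
i=17: fresh scan; Z[17]=0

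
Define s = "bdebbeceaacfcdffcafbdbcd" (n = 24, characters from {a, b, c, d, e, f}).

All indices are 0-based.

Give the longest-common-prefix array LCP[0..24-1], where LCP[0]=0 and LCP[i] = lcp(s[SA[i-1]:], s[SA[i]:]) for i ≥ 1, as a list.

rank | idx | suffix
   0 |   8 | aacfcdffcafbdbcd
   1 |   9 | acfcdffcafbdbcd
   2 |  17 | afbdbcd
   3 |   3 | bbeceaacfcdffcafbdbcd
   4 |  21 | bcd
   5 |  19 | bdbcd
   6 |   0 | bdebbeceaacfcdffcafbdbcd
   7 |   4 | beceaacfcdffcafbdbcd
   8 |  16 | cafbdbcd
   9 |  22 | cd
  10 |  12 | cdffcafbdbcd
  11 |   6 | ceaacfcdffcafbdbcd
  12 |  10 | cfcdffcafbdbcd
  13 |  23 | d
  14 |  20 | dbcd
  15 |   1 | debbeceaacfcdffcafbdbcd
  16 |  13 | dffcafbdbcd
  17 |   7 | eaacfcdffcafbdbcd
  18 |   2 | ebbeceaacfcdffcafbdbcd
  19 |   5 | eceaacfcdffcafbdbcd
  20 |  18 | fbdbcd
  21 |  15 | fcafbdbcd
  22 |  11 | fcdffcafbdbcd
  23 |  14 | ffcafbdbcd

SA = [8, 9, 17, 3, 21, 19, 0, 4, 16, 22, 12, 6, 10, 23, 20, 1, 13, 7, 2, 5, 18, 15, 11, 14]
rank  pair      lcp
   1  s[8:],s[9:]  1  'a'
   2  s[9:],s[17:]  1  'a'
   3  s[17:],s[3:]  0  ''
   4  s[3:],s[21:]  1  'b'
   5  s[21:],s[19:]  1  'b'
   6  s[19:],s[0:]  2  'bd'
   7  s[0:],s[4:]  1  'b'
   8  s[4:],s[16:]  0  ''
   9  s[16:],s[22:]  1  'c'
  10  s[22:],s[12:]  2  'cd'
  11  s[12:],s[6:]  1  'c'
  12  s[6:],s[10:]  1  'c'
  13  s[10:],s[23:]  0  ''
  14  s[23:],s[20:]  1  'd'
  15  s[20:],s[1:]  1  'd'
  16  s[1:],s[13:]  1  'd'
  17  s[13:],s[7:]  0  ''
  18  s[7:],s[2:]  1  'e'
  19  s[2:],s[5:]  1  'e'
  20  s[5:],s[18:]  0  ''
  21  s[18:],s[15:]  1  'f'
  22  s[15:],s[11:]  2  'fc'
  23  s[11:],s[14:]  1  'f'

[0, 1, 1, 0, 1, 1, 2, 1, 0, 1, 2, 1, 1, 0, 1, 1, 1, 0, 1, 1, 0, 1, 2, 1]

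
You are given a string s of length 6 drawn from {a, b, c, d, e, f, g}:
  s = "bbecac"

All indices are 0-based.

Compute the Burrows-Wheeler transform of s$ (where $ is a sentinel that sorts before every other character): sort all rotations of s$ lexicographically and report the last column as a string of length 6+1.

cc$baeb

rank  rotation last
    0  $bbecac  c
    1  ac$bbec  c
    2  bbecac$  $
    3  becac$b  b
    4  c$bbeca  a
    5  cac$bbe  e
    6  ecac$bb  b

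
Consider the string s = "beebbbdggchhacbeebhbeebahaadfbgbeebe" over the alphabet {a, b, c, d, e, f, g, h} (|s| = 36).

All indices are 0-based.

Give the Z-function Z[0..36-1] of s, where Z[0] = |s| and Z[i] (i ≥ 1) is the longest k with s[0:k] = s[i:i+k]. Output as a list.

Z[0]=36
i=1: outside box; Z[1]=0
i=2: outside box; Z[2]=0
i=3: outside box; Z[3]=1 scan→box=[3,4)
i=4: outside box; Z[4]=1 scan→box=[4,5)
i=5: outside box; Z[5]=1 scan→box=[5,6)
i=6: outside box; Z[6]=0
i=7: outside box; Z[7]=0
i=8: outside box; Z[8]=0
i=9: outside box; Z[9]=0
i=10: outside box; Z[10]=0
i=11: outside box; Z[11]=0
i=12: outside box; Z[12]=0
i=13: outside box; Z[13]=0
i=14: outside box; Z[14]=4 scan→box=[14,18)
i=15: min(r-i=3, Z[1]=0)=0; Z[15]=0
i=16: min(r-i=2, Z[2]=0)=0; Z[16]=0
i=17: min(r-i=1, Z[3]=1)=1; Z[17]=1
i=18: outside box; Z[18]=0
i=19: outside box; Z[19]=4 scan→box=[19,23)
i=20: min(r-i=3, Z[1]=0)=0; Z[20]=0
i=21: min(r-i=2, Z[2]=0)=0; Z[21]=0
i=22: min(r-i=1, Z[3]=1)=1; Z[22]=1
i=23: outside box; Z[23]=0
i=24: outside box; Z[24]=0
i=25: outside box; Z[25]=0
i=26: outside box; Z[26]=0
i=27: outside box; Z[27]=0
i=28: outside box; Z[28]=0
i=29: outside box; Z[29]=1 scan→box=[29,30)
i=30: outside box; Z[30]=0
i=31: outside box; Z[31]=4 scan→box=[31,35)
i=32: min(r-i=3, Z[1]=0)=0; Z[32]=0
i=33: min(r-i=2, Z[2]=0)=0; Z[33]=0
i=34: min(r-i=1, Z[3]=1)=1; Z[34]=2 scan→box=[34,36)
i=35: min(r-i=1, Z[1]=0)=0; Z[35]=0

[36, 0, 0, 1, 1, 1, 0, 0, 0, 0, 0, 0, 0, 0, 4, 0, 0, 1, 0, 4, 0, 0, 1, 0, 0, 0, 0, 0, 0, 1, 0, 4, 0, 0, 2, 0]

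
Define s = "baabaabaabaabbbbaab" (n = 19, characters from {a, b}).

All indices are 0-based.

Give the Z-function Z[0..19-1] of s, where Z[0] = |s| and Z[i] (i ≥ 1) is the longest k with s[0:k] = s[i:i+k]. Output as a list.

[19, 0, 0, 10, 0, 0, 7, 0, 0, 4, 0, 0, 1, 1, 1, 4, 0, 0, 1]

Z[0]=19
i=1: fresh scan; Z[1]=0
i=2: fresh scan; Z[2]=0
i=3: fresh scan; Z[3]=10 grow→box=[3,13)
i=4: min(r-i=9, Z[1]=0)=0; Z[4]=0
i=5: min(r-i=8, Z[2]=0)=0; Z[5]=0
i=6: min(r-i=7, Z[3]=10)=7; Z[6]=7
i=7: min(r-i=6, Z[4]=0)=0; Z[7]=0
i=8: min(r-i=5, Z[5]=0)=0; Z[8]=0
i=9: min(r-i=4, Z[6]=7)=4; Z[9]=4
i=10: min(r-i=3, Z[7]=0)=0; Z[10]=0
i=11: min(r-i=2, Z[8]=0)=0; Z[11]=0
i=12: min(r-i=1, Z[9]=4)=1; Z[12]=1
i=13: fresh scan; Z[13]=1 grow→box=[13,14)
i=14: fresh scan; Z[14]=1 grow→box=[14,15)
i=15: fresh scan; Z[15]=4 grow→box=[15,19)
i=16: min(r-i=3, Z[1]=0)=0; Z[16]=0
i=17: min(r-i=2, Z[2]=0)=0; Z[17]=0
i=18: min(r-i=1, Z[3]=10)=1; Z[18]=1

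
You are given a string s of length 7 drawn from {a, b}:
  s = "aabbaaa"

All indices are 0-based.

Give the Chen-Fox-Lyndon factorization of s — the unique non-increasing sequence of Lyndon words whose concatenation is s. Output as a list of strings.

["aabb", "a", "a", "a"]

emit factor 1: 'aabb' (i=0, period=4)
emit factor 2: 'a' (i=4, period=1)
emit factor 3: 'a' (i=5, period=1)
emit factor 4: 'a' (i=6, period=1)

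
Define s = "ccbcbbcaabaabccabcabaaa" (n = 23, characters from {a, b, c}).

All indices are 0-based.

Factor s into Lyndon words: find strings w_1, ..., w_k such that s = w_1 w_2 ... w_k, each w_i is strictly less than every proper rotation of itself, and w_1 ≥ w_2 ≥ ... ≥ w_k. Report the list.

["c", "c", "bc", "bbc", "aabaabccabcab", "a", "a", "a"]

emit factor 1: 'c' (i=0, period=1)
emit factor 2: 'c' (i=1, period=1)
emit factor 3: 'bc' (i=2, period=2)
emit factor 4: 'bbc' (i=4, period=3)
emit factor 5: 'aabaabccabcab' (i=7, period=13)
emit factor 6: 'a' (i=20, period=1)
emit factor 7: 'a' (i=21, period=1)
emit factor 8: 'a' (i=22, period=1)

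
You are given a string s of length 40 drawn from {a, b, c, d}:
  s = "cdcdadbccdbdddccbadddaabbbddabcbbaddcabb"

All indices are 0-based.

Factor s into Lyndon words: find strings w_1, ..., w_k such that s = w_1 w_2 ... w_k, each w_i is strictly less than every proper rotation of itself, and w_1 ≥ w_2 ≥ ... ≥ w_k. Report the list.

["cd", "cd", "adbccdbdddccbaddd", "aabbbddabcbbaddcabb"]

emit factor 1: 'cd' (i=0, period=2)
emit factor 2: 'cd' (i=2, period=2)
emit factor 3: 'adbccdbdddccbaddd' (i=4, period=17)
emit factor 4: 'aabbbddabcbbaddcabb' (i=21, period=19)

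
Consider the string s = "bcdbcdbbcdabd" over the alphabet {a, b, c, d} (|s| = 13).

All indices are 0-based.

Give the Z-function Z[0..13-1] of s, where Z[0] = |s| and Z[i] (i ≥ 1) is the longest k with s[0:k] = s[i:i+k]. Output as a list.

Z[0]=13
i=1: fresh scan; Z[1]=0
i=2: fresh scan; Z[2]=0
i=3: fresh scan; Z[3]=4 scan→box=[3,7)
i=4: min(r-i=3, Z[1]=0)=0; Z[4]=0
i=5: min(r-i=2, Z[2]=0)=0; Z[5]=0
i=6: min(r-i=1, Z[3]=4)=1; Z[6]=1
i=7: fresh scan; Z[7]=3 scan→box=[7,10)
i=8: min(r-i=2, Z[1]=0)=0; Z[8]=0
i=9: min(r-i=1, Z[2]=0)=0; Z[9]=0
i=10: fresh scan; Z[10]=0
i=11: fresh scan; Z[11]=1 scan→box=[11,12)
i=12: fresh scan; Z[12]=0

[13, 0, 0, 4, 0, 0, 1, 3, 0, 0, 0, 1, 0]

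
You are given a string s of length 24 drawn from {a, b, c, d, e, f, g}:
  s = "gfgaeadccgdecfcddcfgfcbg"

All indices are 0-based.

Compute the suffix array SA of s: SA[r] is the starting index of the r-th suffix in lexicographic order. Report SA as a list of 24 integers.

sorted suffixes:
  #0 SA[0]=5  'adccgdecfcddcfgfcbg'
  #1 SA[1]=3  'aeadccgdecfcddcfgfcbg'
  #2 SA[2]=22  'bg'
  #3 SA[3]=21  'cbg'
  #4 SA[4]=7  'ccgdecfcddcfgfcbg'
  #5 SA[5]=14  'cddcfgfcbg'
  #6 SA[6]=12  'cfcddcfgfcbg'
  #7 SA[7]=17  'cfgfcbg'
  #8 SA[8]=8  'cgdecfcddcfgfcbg'
  #9 SA[9]=6  'dccgdecfcddcfgfcbg'
  #10 SA[10]=16  'dcfgfcbg'
  #11 SA[11]=15  'ddcfgfcbg'
  #12 SA[12]=10  'decfcddcfgfcbg'
  #13 SA[13]=4  'eadccgdecfcddcfgfcbg'
  #14 SA[14]=11  'ecfcddcfgfcbg'
  #15 SA[15]=20  'fcbg'
  #16 SA[16]=13  'fcddcfgfcbg'
  #17 SA[17]=1  'fgaeadccgdecfcddcfgfcbg'
  #18 SA[18]=18  'fgfcbg'
  #19 SA[19]=23  'g'
  #20 SA[20]=2  'gaeadccgdecfcddcfgfcbg'
  #21 SA[21]=9  'gdecfcddcfgfcbg'
  #22 SA[22]=19  'gfcbg'
  #23 SA[23]=0  'gfgaeadccgdecfcddcfgfcbg'

[5, 3, 22, 21, 7, 14, 12, 17, 8, 6, 16, 15, 10, 4, 11, 20, 13, 1, 18, 23, 2, 9, 19, 0]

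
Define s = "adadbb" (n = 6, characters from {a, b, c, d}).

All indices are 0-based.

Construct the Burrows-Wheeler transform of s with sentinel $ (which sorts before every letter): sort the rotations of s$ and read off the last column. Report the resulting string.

b$dbdaa

rank  rotation last
    0  $adadbb  b
    1  adadbb$  $
    2  adbb$ad  d
    3  b$adadb  b
    4  bb$adad  d
    5  dadbb$a  a
    6  dbb$ada  a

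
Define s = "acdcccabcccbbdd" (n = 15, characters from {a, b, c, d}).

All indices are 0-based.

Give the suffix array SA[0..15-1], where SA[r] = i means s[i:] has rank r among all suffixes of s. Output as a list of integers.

rank | idx | suffix
   0 |   6 | abcccbbdd
   1 |   0 | acdcccabcccbbdd
   2 |  11 | bbdd
   3 |   7 | bcccbbdd
   4 |  12 | bdd
   5 |   5 | cabcccbbdd
   6 |  10 | cbbdd
   7 |   4 | ccabcccbbdd
   8 |   9 | ccbbdd
   9 |   3 | cccabcccbbdd
  10 |   8 | cccbbdd
  11 |   1 | cdcccabcccbbdd
  12 |  14 | d
  13 |   2 | dcccabcccbbdd
  14 |  13 | dd

[6, 0, 11, 7, 12, 5, 10, 4, 9, 3, 8, 1, 14, 2, 13]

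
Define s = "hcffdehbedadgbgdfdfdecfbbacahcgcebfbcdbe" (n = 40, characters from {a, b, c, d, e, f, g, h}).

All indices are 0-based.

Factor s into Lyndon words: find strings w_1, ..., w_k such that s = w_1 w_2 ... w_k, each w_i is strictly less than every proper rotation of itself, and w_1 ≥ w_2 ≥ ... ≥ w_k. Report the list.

emit factor 1: 'h' (i=0, period=1)
emit factor 2: 'cffdeh' (i=1, period=6)
emit factor 3: 'bed' (i=7, period=3)
emit factor 4: 'adgbgdfdfdecfbb' (i=10, period=15)
emit factor 5: 'acahcgcebfbcdbe' (i=25, period=15)

["h", "cffdeh", "bed", "adgbgdfdfdecfbb", "acahcgcebfbcdbe"]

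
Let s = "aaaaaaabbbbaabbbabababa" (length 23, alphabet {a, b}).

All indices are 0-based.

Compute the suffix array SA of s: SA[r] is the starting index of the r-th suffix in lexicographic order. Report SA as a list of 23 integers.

rank→(start, suffix):
  0 → (22, 'a')
  1 → (0, 'aaaaaaabbbbaabbbabababa')
  2 → (1, 'aaaaaabbbbaabbbabababa')
  3 → (2, 'aaaaabbbbaabbbabababa')
  4 → (3, 'aaaabbbbaabbbabababa')
  5 → (4, 'aaabbbbaabbbabababa')
  6 → (11, 'aabbbabababa')
  7 → (5, 'aabbbbaabbbabababa')
  8 → (20, 'aba')
  9 → (18, 'ababa')
  10 → (16, 'abababa')
  11 → (12, 'abbbabababa')
  12 → (6, 'abbbbaabbbabababa')
  13 → (21, 'ba')
  14 → (10, 'baabbbabababa')
  15 → (19, 'baba')
  16 → (17, 'bababa')
  17 → (15, 'babababa')
  18 → (9, 'bbaabbbabababa')
  19 → (14, 'bbabababa')
  20 → (8, 'bbbaabbbabababa')
  21 → (13, 'bbbabababa')
  22 → (7, 'bbbbaabbbabababa')

[22, 0, 1, 2, 3, 4, 11, 5, 20, 18, 16, 12, 6, 21, 10, 19, 17, 15, 9, 14, 8, 13, 7]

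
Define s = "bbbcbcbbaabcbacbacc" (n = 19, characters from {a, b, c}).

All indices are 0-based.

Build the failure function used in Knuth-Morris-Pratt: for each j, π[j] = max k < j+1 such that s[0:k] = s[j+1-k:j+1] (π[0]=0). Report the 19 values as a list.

[0, 1, 2, 0, 1, 0, 1, 2, 0, 0, 1, 0, 1, 0, 0, 1, 0, 0, 0]

π[0] = 0
j=1 s[j]='b': π[1]=1 (border 'b')
j=2 s[j]='b': π[2]=2 (border 'bb')
j=3 s[j]='c': k: 2→1→0; π[3]=0 (border '')
j=4 s[j]='b': π[4]=1 (border 'b')
j=5 s[j]='c': k: 1→0; π[5]=0 (border '')
j=6 s[j]='b': π[6]=1 (border 'b')
j=7 s[j]='b': π[7]=2 (border 'bb')
j=8 s[j]='a': k: 2→1→0; π[8]=0 (border '')
j=9 s[j]='a': π[9]=0 (border '')
j=10 s[j]='b': π[10]=1 (border 'b')
j=11 s[j]='c': k: 1→0; π[11]=0 (border '')
j=12 s[j]='b': π[12]=1 (border 'b')
j=13 s[j]='a': k: 1→0; π[13]=0 (border '')
j=14 s[j]='c': π[14]=0 (border '')
j=15 s[j]='b': π[15]=1 (border 'b')
j=16 s[j]='a': k: 1→0; π[16]=0 (border '')
j=17 s[j]='c': π[17]=0 (border '')
j=18 s[j]='c': π[18]=0 (border '')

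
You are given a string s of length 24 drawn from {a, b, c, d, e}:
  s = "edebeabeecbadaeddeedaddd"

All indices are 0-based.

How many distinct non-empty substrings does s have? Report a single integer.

rank | idx | suffix
   0 |   5 | abeecbadaeddeedaddd
   1 |  11 | adaeddeedaddd
   2 |  20 | addd
   3 |  13 | aeddeedaddd
   4 |  10 | badaeddeedaddd
   5 |   3 | beabeecbadaeddeedaddd
   6 |   6 | beecbadaeddeedaddd
   7 |   9 | cbadaeddeedaddd
   8 |  23 | d
   9 |  19 | daddd
  10 |  12 | daeddeedaddd
  11 |  22 | dd
  12 |  21 | ddd
  13 |  15 | ddeedaddd
  14 |   1 | debeabeecbadaeddeedaddd
  15 |  16 | deedaddd
  16 |   4 | eabeecbadaeddeedaddd
  17 |   2 | ebeabeecbadaeddeedaddd
  18 |   8 | ecbadaeddeedaddd
  19 |  18 | edaddd
  20 |  14 | eddeedaddd
  21 |   0 | edebeabeecbadaeddeedaddd
  22 |   7 | eecbadaeddeedaddd
  23 |  17 | eedaddd

SA = [5, 11, 20, 13, 10, 3, 6, 9, 23, 19, 12, 22, 21, 15, 1, 16, 4, 2, 8, 18, 14, 0, 7, 17]
[i] adj suffixes → lcp
  [1] 5/11 → 1 ('a')
  [2] 11/20 → 2 ('ad')
  [3] 20/13 → 1 ('a')
  [4] 13/10 → 0 ('')
  [5] 10/3 → 1 ('b')
  [6] 3/6 → 2 ('be')
  [7] 6/9 → 0 ('')
  [8] 9/23 → 0 ('')
  [9] 23/19 → 1 ('d')
  [10] 19/12 → 2 ('da')
  [11] 12/22 → 1 ('d')
  [12] 22/21 → 2 ('dd')
  [13] 21/15 → 2 ('dd')
  [14] 15/1 → 1 ('d')
  [15] 1/16 → 2 ('de')
  [16] 16/4 → 0 ('')
  [17] 4/2 → 1 ('e')
  [18] 2/8 → 1 ('e')
  [19] 8/18 → 1 ('e')
  [20] 18/14 → 2 ('ed')
  [21] 14/0 → 2 ('ed')
  [22] 0/7 → 1 ('e')
  [23] 7/17 → 2 ('ee')

n(n+1)/2 = 24·25/2 = 300
Σ LCP = 0 + 1 + 2 + 1 + 0 + 1 + 2 + 0 + 0 + 1 + 2 + 1 + 2 + 2 + 1 + 2 + 0 + 1 + 1 + 1 + 2 + 2 + 1 + 2 = 28
distinct = 300 − 28 = 272

272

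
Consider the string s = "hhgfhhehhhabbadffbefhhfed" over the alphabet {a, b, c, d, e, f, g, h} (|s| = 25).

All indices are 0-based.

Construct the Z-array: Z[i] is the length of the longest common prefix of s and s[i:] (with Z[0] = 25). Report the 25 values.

Z[0]=25
i=1: fresh scan; Z[1]=1 grow→box=[1,2)
i=2: fresh scan; Z[2]=0
i=3: fresh scan; Z[3]=0
i=4: fresh scan; Z[4]=2 grow→box=[4,6)
i=5: min(r-i=1, Z[1]=1)=1; Z[5]=1
i=6: fresh scan; Z[6]=0
i=7: fresh scan; Z[7]=2 grow→box=[7,9)
i=8: min(r-i=1, Z[1]=1)=1; Z[8]=2 grow→box=[8,10)
i=9: min(r-i=1, Z[1]=1)=1; Z[9]=1
i=10: fresh scan; Z[10]=0
i=11: fresh scan; Z[11]=0
i=12: fresh scan; Z[12]=0
i=13: fresh scan; Z[13]=0
i=14: fresh scan; Z[14]=0
i=15: fresh scan; Z[15]=0
i=16: fresh scan; Z[16]=0
i=17: fresh scan; Z[17]=0
i=18: fresh scan; Z[18]=0
i=19: fresh scan; Z[19]=0
i=20: fresh scan; Z[20]=2 grow→box=[20,22)
i=21: min(r-i=1, Z[1]=1)=1; Z[21]=1
i=22: fresh scan; Z[22]=0
i=23: fresh scan; Z[23]=0
i=24: fresh scan; Z[24]=0

[25, 1, 0, 0, 2, 1, 0, 2, 2, 1, 0, 0, 0, 0, 0, 0, 0, 0, 0, 0, 2, 1, 0, 0, 0]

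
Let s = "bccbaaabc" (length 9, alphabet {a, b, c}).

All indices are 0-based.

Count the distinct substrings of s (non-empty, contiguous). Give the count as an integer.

37

rank | idx | suffix
   0 |   4 | aaabc
   1 |   5 | aabc
   2 |   6 | abc
   3 |   3 | baaabc
   4 |   7 | bc
   5 |   0 | bccbaaabc
   6 |   8 | c
   7 |   2 | cbaaabc
   8 |   1 | ccbaaabc

SA = [4, 5, 6, 3, 7, 0, 8, 2, 1]
i: (SA[i-1],SA[i]) lcp shared
  1: (4,5) 2 'aa'
  2: (5,6) 1 'a'
  3: (6,3) 0 ''
  4: (3,7) 1 'b'
  5: (7,0) 2 'bc'
  6: (0,8) 0 ''
  7: (8,2) 1 'c'
  8: (2,1) 1 'c'

n(n+1)/2 = 9·10/2 = 45
Σ LCP = 0 + 2 + 1 + 0 + 1 + 2 + 0 + 1 + 1 = 8
distinct = 45 − 8 = 37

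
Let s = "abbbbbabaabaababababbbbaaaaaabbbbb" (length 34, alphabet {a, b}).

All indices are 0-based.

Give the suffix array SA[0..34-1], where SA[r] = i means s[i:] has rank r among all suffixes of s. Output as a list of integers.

sorted suffixes:
  #0 SA[0]=23  'aaaaaabbbbb'
  #1 SA[1]=24  'aaaaabbbbb'
  #2 SA[2]=25  'aaaabbbbb'
  #3 SA[3]=26  'aaabbbbb'
  #4 SA[4]=8  'aabaababababbbbaaaaaabbbbb'
  #5 SA[5]=11  'aababababbbbaaaaaabbbbb'
  #6 SA[6]=27  'aabbbbb'
  #7 SA[7]=6  'abaabaababababbbbaaaaaabbbbb'
  #8 SA[8]=9  'abaababababbbbaaaaaabbbbb'
  #9 SA[9]=12  'ababababbbbaaaaaabbbbb'
  #10 SA[10]=14  'abababbbbaaaaaabbbbb'
  #11 SA[11]=16  'ababbbbaaaaaabbbbb'
  #12 SA[12]=18  'abbbbaaaaaabbbbb'
  #13 SA[13]=28  'abbbbb'
  #14 SA[14]=0  'abbbbbabaabaababababbbbaaaaaabbbbb'
  #15 SA[15]=33  'b'
  #16 SA[16]=22  'baaaaaabbbbb'
  #17 SA[17]=7  'baabaababababbbbaaaaaabbbbb'
  #18 SA[18]=10  'baababababbbbaaaaaabbbbb'
  #19 SA[19]=5  'babaabaababababbbbaaaaaabbbbb'
  #20 SA[20]=13  'babababbbbaaaaaabbbbb'
  #21 SA[21]=15  'bababbbbaaaaaabbbbb'
  #22 SA[22]=17  'babbbbaaaaaabbbbb'
  #23 SA[23]=32  'bb'
  #24 SA[24]=21  'bbaaaaaabbbbb'
  #25 SA[25]=4  'bbabaabaababababbbbaaaaaabbbbb'
  #26 SA[26]=31  'bbb'
  #27 SA[27]=20  'bbbaaaaaabbbbb'
  #28 SA[28]=3  'bbbabaabaababababbbbaaaaaabbbbb'
  #29 SA[29]=30  'bbbb'
  #30 SA[30]=19  'bbbbaaaaaabbbbb'
  #31 SA[31]=2  'bbbbabaabaababababbbbaaaaaabbbbb'
  #32 SA[32]=29  'bbbbb'
  #33 SA[33]=1  'bbbbbabaabaababababbbbaaaaaabbbbb'

[23, 24, 25, 26, 8, 11, 27, 6, 9, 12, 14, 16, 18, 28, 0, 33, 22, 7, 10, 5, 13, 15, 17, 32, 21, 4, 31, 20, 3, 30, 19, 2, 29, 1]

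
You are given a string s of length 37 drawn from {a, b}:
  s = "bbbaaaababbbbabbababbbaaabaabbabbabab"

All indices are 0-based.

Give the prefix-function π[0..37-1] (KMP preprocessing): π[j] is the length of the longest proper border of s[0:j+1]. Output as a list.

π[0] = 0
j=1 s[j]='b': π[1]=1 (border 'b')
j=2 s[j]='b': π[2]=2 (border 'bb')
j=3 s[j]='a': k: 2→1→0; π[3]=0 (border '')
j=4 s[j]='a': π[4]=0 (border '')
j=5 s[j]='a': π[5]=0 (border '')
j=6 s[j]='a': π[6]=0 (border '')
j=7 s[j]='b': π[7]=1 (border 'b')
j=8 s[j]='a': k: 1→0; π[8]=0 (border '')
j=9 s[j]='b': π[9]=1 (border 'b')
j=10 s[j]='b': π[10]=2 (border 'bb')
j=11 s[j]='b': π[11]=3 (border 'bbb')
j=12 s[j]='b': k: 3→2; π[12]=3 (border 'bbb')
j=13 s[j]='a': π[13]=4 (border 'bbba')
j=14 s[j]='b': k: 4→0; π[14]=1 (border 'b')
j=15 s[j]='b': π[15]=2 (border 'bb')
j=16 s[j]='a': k: 2→1→0; π[16]=0 (border '')
j=17 s[j]='b': π[17]=1 (border 'b')
j=18 s[j]='a': k: 1→0; π[18]=0 (border '')
j=19 s[j]='b': π[19]=1 (border 'b')
j=20 s[j]='b': π[20]=2 (border 'bb')
j=21 s[j]='b': π[21]=3 (border 'bbb')
j=22 s[j]='a': π[22]=4 (border 'bbba')
j=23 s[j]='a': π[23]=5 (border 'bbbaa')
j=24 s[j]='a': π[24]=6 (border 'bbbaaa')
j=25 s[j]='b': k: 6→0; π[25]=1 (border 'b')
j=26 s[j]='a': k: 1→0; π[26]=0 (border '')
j=27 s[j]='a': π[27]=0 (border '')
j=28 s[j]='b': π[28]=1 (border 'b')
j=29 s[j]='b': π[29]=2 (border 'bb')
j=30 s[j]='a': k: 2→1→0; π[30]=0 (border '')
j=31 s[j]='b': π[31]=1 (border 'b')
j=32 s[j]='b': π[32]=2 (border 'bb')
j=33 s[j]='a': k: 2→1→0; π[33]=0 (border '')
j=34 s[j]='b': π[34]=1 (border 'b')
j=35 s[j]='a': k: 1→0; π[35]=0 (border '')
j=36 s[j]='b': π[36]=1 (border 'b')

[0, 1, 2, 0, 0, 0, 0, 1, 0, 1, 2, 3, 3, 4, 1, 2, 0, 1, 0, 1, 2, 3, 4, 5, 6, 1, 0, 0, 1, 2, 0, 1, 2, 0, 1, 0, 1]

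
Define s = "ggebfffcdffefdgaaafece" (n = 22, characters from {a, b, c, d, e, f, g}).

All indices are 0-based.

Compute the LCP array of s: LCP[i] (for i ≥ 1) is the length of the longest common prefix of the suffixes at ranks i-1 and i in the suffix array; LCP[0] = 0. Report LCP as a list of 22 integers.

sorted suffixes:
  #0 SA[0]=15  'aaafece'
  #1 SA[1]=16  'aafece'
  #2 SA[2]=17  'afece'
  #3 SA[3]=3  'bfffcdffefdgaaafece'
  #4 SA[4]=7  'cdffefdgaaafece'
  #5 SA[5]=20  'ce'
  #6 SA[6]=8  'dffefdgaaafece'
  #7 SA[7]=13  'dgaaafece'
  #8 SA[8]=21  'e'
  #9 SA[9]=2  'ebfffcdffefdgaaafece'
  #10 SA[10]=19  'ece'
  #11 SA[11]=11  'efdgaaafece'
  #12 SA[12]=6  'fcdffefdgaaafece'
  #13 SA[13]=12  'fdgaaafece'
  #14 SA[14]=18  'fece'
  #15 SA[15]=10  'fefdgaaafece'
  #16 SA[16]=5  'ffcdffefdgaaafece'
  #17 SA[17]=9  'ffefdgaaafece'
  #18 SA[18]=4  'fffcdffefdgaaafece'
  #19 SA[19]=14  'gaaafece'
  #20 SA[20]=1  'gebfffcdffefdgaaafece'
  #21 SA[21]=0  'ggebfffcdffefdgaaafece'

SA = [15, 16, 17, 3, 7, 20, 8, 13, 21, 2, 19, 11, 6, 12, 18, 10, 5, 9, 4, 14, 1, 0]
rank  pair      lcp
   1  s[15:],s[16:]  2  'aa'
   2  s[16:],s[17:]  1  'a'
   3  s[17:],s[3:]  0  ''
   4  s[3:],s[7:]  0  ''
   5  s[7:],s[20:]  1  'c'
   6  s[20:],s[8:]  0  ''
   7  s[8:],s[13:]  1  'd'
   8  s[13:],s[21:]  0  ''
   9  s[21:],s[2:]  1  'e'
  10  s[2:],s[19:]  1  'e'
  11  s[19:],s[11:]  1  'e'
  12  s[11:],s[6:]  0  ''
  13  s[6:],s[12:]  1  'f'
  14  s[12:],s[18:]  1  'f'
  15  s[18:],s[10:]  2  'fe'
  16  s[10:],s[5:]  1  'f'
  17  s[5:],s[9:]  2  'ff'
  18  s[9:],s[4:]  2  'ff'
  19  s[4:],s[14:]  0  ''
  20  s[14:],s[1:]  1  'g'
  21  s[1:],s[0:]  1  'g'

[0, 2, 1, 0, 0, 1, 0, 1, 0, 1, 1, 1, 0, 1, 1, 2, 1, 2, 2, 0, 1, 1]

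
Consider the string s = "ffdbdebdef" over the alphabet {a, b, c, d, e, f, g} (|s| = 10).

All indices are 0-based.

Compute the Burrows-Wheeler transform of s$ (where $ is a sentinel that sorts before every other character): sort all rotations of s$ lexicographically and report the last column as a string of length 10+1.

rank  rotation     last
    0  $ffdbdebdef  f
    1  bdebdef$ffd  d
    2  bdef$ffdbde  e
    3  dbdebdef$ff  f
    4  debdef$ffdb  b
    5  def$ffdbdeb  b
    6  ebdef$ffdbd  d
    7  ef$ffdbdebd  d
    8  f$ffdbdebde  e
    9  fdbdebdef$f  f
   10  ffdbdebdef$  $

fdefbbddef$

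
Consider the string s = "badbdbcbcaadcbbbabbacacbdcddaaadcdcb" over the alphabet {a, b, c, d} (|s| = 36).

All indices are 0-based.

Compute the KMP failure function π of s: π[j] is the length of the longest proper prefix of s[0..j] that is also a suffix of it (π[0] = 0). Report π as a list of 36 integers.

[0, 0, 0, 1, 0, 1, 0, 1, 0, 0, 0, 0, 0, 1, 1, 1, 2, 1, 1, 2, 0, 0, 0, 1, 0, 0, 0, 0, 0, 0, 0, 0, 0, 0, 0, 1]

π[0] = 0
j=1 s[j]='a': π[1]=0 (border '')
j=2 s[j]='d': π[2]=0 (border '')
j=3 s[j]='b': π[3]=1 (border 'b')
j=4 s[j]='d': k: 1→0; π[4]=0 (border '')
j=5 s[j]='b': π[5]=1 (border 'b')
j=6 s[j]='c': k: 1→0; π[6]=0 (border '')
j=7 s[j]='b': π[7]=1 (border 'b')
j=8 s[j]='c': k: 1→0; π[8]=0 (border '')
j=9 s[j]='a': π[9]=0 (border '')
j=10 s[j]='a': π[10]=0 (border '')
j=11 s[j]='d': π[11]=0 (border '')
j=12 s[j]='c': π[12]=0 (border '')
j=13 s[j]='b': π[13]=1 (border 'b')
j=14 s[j]='b': k: 1→0; π[14]=1 (border 'b')
j=15 s[j]='b': k: 1→0; π[15]=1 (border 'b')
j=16 s[j]='a': π[16]=2 (border 'ba')
j=17 s[j]='b': k: 2→0; π[17]=1 (border 'b')
j=18 s[j]='b': k: 1→0; π[18]=1 (border 'b')
j=19 s[j]='a': π[19]=2 (border 'ba')
j=20 s[j]='c': k: 2→0; π[20]=0 (border '')
j=21 s[j]='a': π[21]=0 (border '')
j=22 s[j]='c': π[22]=0 (border '')
j=23 s[j]='b': π[23]=1 (border 'b')
j=24 s[j]='d': k: 1→0; π[24]=0 (border '')
j=25 s[j]='c': π[25]=0 (border '')
j=26 s[j]='d': π[26]=0 (border '')
j=27 s[j]='d': π[27]=0 (border '')
j=28 s[j]='a': π[28]=0 (border '')
j=29 s[j]='a': π[29]=0 (border '')
j=30 s[j]='a': π[30]=0 (border '')
j=31 s[j]='d': π[31]=0 (border '')
j=32 s[j]='c': π[32]=0 (border '')
j=33 s[j]='d': π[33]=0 (border '')
j=34 s[j]='c': π[34]=0 (border '')
j=35 s[j]='b': π[35]=1 (border 'b')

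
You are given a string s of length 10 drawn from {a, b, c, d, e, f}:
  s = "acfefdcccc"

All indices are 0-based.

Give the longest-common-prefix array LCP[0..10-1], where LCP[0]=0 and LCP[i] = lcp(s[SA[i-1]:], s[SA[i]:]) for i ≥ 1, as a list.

[0, 0, 1, 2, 3, 1, 0, 0, 0, 1]

rank→(start, suffix):
  0 → (0, 'acfefdcccc')
  1 → (9, 'c')
  2 → (8, 'cc')
  3 → (7, 'ccc')
  4 → (6, 'cccc')
  5 → (1, 'cfefdcccc')
  6 → (5, 'dcccc')
  7 → (3, 'efdcccc')
  8 → (4, 'fdcccc')
  9 → (2, 'fefdcccc')

SA = [0, 9, 8, 7, 6, 1, 5, 3, 4, 2]
i: (SA[i-1],SA[i]) lcp shared
  1: (0,9) 0 ''
  2: (9,8) 1 'c'
  3: (8,7) 2 'cc'
  4: (7,6) 3 'ccc'
  5: (6,1) 1 'c'
  6: (1,5) 0 ''
  7: (5,3) 0 ''
  8: (3,4) 0 ''
  9: (4,2) 1 'f'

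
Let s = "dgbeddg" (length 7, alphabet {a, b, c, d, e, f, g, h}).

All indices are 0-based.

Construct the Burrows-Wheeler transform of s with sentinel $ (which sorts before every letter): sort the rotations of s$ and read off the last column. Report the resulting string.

gged$bdd

rank  rotation  last
    0  $dgbeddg  g
    1  beddg$dg  g
    2  ddg$dgbe  e
    3  dg$dgbed  d
    4  dgbeddg$  $
    5  eddg$dgb  b
    6  g$dgbedd  d
    7  gbeddg$d  d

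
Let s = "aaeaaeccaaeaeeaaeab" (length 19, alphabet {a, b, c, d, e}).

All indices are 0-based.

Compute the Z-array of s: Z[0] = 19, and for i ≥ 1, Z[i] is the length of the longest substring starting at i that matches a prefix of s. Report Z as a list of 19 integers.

[19, 1, 0, 3, 1, 0, 0, 0, 4, 1, 0, 1, 0, 0, 4, 1, 0, 1, 0]

Z[0]=19
i=1: outside box; Z[1]=1 extend→box=[1,2)
i=2: outside box; Z[2]=0
i=3: outside box; Z[3]=3 extend→box=[3,6)
i=4: min(r-i=2, Z[1]=1)=1; Z[4]=1
i=5: min(r-i=1, Z[2]=0)=0; Z[5]=0
i=6: outside box; Z[6]=0
i=7: outside box; Z[7]=0
i=8: outside box; Z[8]=4 extend→box=[8,12)
i=9: min(r-i=3, Z[1]=1)=1; Z[9]=1
i=10: min(r-i=2, Z[2]=0)=0; Z[10]=0
i=11: min(r-i=1, Z[3]=3)=1; Z[11]=1
i=12: outside box; Z[12]=0
i=13: outside box; Z[13]=0
i=14: outside box; Z[14]=4 extend→box=[14,18)
i=15: min(r-i=3, Z[1]=1)=1; Z[15]=1
i=16: min(r-i=2, Z[2]=0)=0; Z[16]=0
i=17: min(r-i=1, Z[3]=3)=1; Z[17]=1
i=18: outside box; Z[18]=0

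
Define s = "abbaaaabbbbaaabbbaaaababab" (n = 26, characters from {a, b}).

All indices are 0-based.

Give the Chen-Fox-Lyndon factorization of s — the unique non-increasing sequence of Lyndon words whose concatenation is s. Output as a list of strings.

emit factor 1: 'abb' (i=0, period=3)
emit factor 2: 'aaaabbbbaaabbb' (i=3, period=14)
emit factor 3: 'aaaababab' (i=17, period=9)

["abb", "aaaabbbbaaabbb", "aaaababab"]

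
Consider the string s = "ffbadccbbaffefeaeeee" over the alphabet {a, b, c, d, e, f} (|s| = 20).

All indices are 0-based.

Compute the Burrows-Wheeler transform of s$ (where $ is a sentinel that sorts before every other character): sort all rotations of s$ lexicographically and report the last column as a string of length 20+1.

ebebfbccdaefeeaffef$a

rank  rotation               last
    0  $ffbadccbbaffefeaeeee  e
    1  adccbbaffefeaeeee$ffb  b
    2  aeeee$ffbadccbbaffefe  e
    3  affefeaeeee$ffbadccbb  b
    4  badccbbaffefeaeeee$ff  f
    5  baffefeaeeee$ffbadccb  b
    6  bbaffefeaeeee$ffbadcc  c
    7  cbbaffefeaeeee$ffbadc  c
    8  ccbbaffefeaeeee$ffbad  d
    9  dccbbaffefeaeeee$ffba  a
   10  e$ffbadccbbaffefeaeee  e
   11  eaeeee$ffbadccbbaffef  f
   12  ee$ffbadccbbaffefeaee  e
   13  eee$ffbadccbbaffefeae  e
   14  eeee$ffbadccbbaffefea  a
   15  efeaeeee$ffbadccbbaff  f
   16  fbadccbbaffefeaeeee$f  f
   17  feaeeee$ffbadccbbaffe  e
   18  fefeaeeee$ffbadccbbaf  f
   19  ffbadccbbaffefeaeeee$  $
   20  ffefeaeeee$ffbadccbba  a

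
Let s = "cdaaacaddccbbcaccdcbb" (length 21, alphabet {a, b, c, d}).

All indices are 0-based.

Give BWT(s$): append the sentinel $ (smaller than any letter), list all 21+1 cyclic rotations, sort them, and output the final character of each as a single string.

bdaaccbccbbadcda$cccda

rank  rotation                last
    0  $cdaaacaddccbbcaccdcbb  b
    1  aaacaddccbbcaccdcbb$cd  d
    2  aacaddccbbcaccdcbb$cda  a
    3  acaddccbbcaccdcbb$cdaa  a
    4  accdcbb$cdaaacaddccbbc  c
    5  addccbbcaccdcbb$cdaaac  c
    6  b$cdaaacaddccbbcaccdcb  b
    7  bb$cdaaacaddccbbcaccdc  c
    8  bbcaccdcbb$cdaaacaddcc  c
    9  bcaccdcbb$cdaaacaddccb  b
   10  caccdcbb$cdaaacaddccbb  b
   11  caddccbbcaccdcbb$cdaaa  a
   12  cbb$cdaaacaddccbbcaccd  d
   13  cbbcaccdcbb$cdaaacaddc  c
   14  ccbbcaccdcbb$cdaaacadd  d
   15  ccdcbb$cdaaacaddccbbca  a
   16  cdaaacaddccbbcaccdcbb$  $
   17  cdcbb$cdaaacaddccbbcac  c
   18  daaacaddccbbcaccdcbb$c  c
   19  dcbb$cdaaacaddccbbcacc  c
   20  dccbbcaccdcbb$cdaaacad  d
   21  ddccbbcaccdcbb$cdaaaca  a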